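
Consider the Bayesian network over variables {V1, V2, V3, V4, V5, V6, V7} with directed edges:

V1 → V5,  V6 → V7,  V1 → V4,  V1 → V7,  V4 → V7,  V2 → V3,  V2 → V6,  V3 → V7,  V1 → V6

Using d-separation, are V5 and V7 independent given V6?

No

4 paths connect V5 and V7; each must be blocked for d-separation to hold:
Path 1: V5 ← V1 → V4 → V7
  V1 is a fork and V1 is not conditioned on; V4 is a chain and V4 is not conditioned on — no node blocks this path, so it is active.
Path 2: V5 ← V1 → V6 ← V2 → V3 → V7
  V1 is a fork and V1 is not conditioned on; V6 is a collider and V6 is conditioned on, which opens it; V2 is a fork and V2 is not conditioned on; V3 is a chain and V3 is not conditioned on — no node blocks this path, so it is active.
Path 3: V5 ← V1 → V6 → V7
  V6 is a chain here and V6 is conditioned on, so the path is blocked at V6.
Path 4: V5 ← V1 → V7
  V1 is a fork and V1 is not conditioned on — no node blocks this path, so it is active.
Since the path V5 ← V1 → V4 → V7 is active, V5 and V7 are not d-separated given {V6}.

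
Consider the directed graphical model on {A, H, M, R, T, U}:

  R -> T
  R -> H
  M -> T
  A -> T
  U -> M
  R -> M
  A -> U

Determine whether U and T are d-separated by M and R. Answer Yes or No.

We examine all 3 paths between U and T:
Path 1: U ← A → T
  A is a fork and A is not conditioned on — no node blocks this path, so it is active.
Path 2: U → M ← R → T
  R is a fork here and R is conditioned on, so the path is blocked at R.
Path 3: U → M → T
  M is a chain here and M is conditioned on, so the path is blocked at M.
At least one path is unblocked, so d-separation fails.

No — U and T are not d-separated given {M, R}.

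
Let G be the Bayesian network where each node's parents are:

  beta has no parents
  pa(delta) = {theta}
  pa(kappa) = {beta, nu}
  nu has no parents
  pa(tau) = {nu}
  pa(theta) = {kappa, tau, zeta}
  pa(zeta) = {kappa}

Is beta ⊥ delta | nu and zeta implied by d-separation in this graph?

3 paths connect beta and delta; each must be blocked for d-separation to hold:
Path 1: beta → kappa ← nu → tau → theta → delta
  nu is a fork here and nu is conditioned on, so the path is blocked at nu.
Path 2: beta → kappa → zeta → theta → delta
  zeta is a chain here and zeta is conditioned on, so the path is blocked at zeta.
Path 3: beta → kappa → theta → delta
  kappa is a chain and kappa is not conditioned on; theta is a chain and theta is not conditioned on — no node blocks this path, so it is active.
Since the path beta → kappa → theta → delta is active, beta and delta are not d-separated given {nu, zeta}.

No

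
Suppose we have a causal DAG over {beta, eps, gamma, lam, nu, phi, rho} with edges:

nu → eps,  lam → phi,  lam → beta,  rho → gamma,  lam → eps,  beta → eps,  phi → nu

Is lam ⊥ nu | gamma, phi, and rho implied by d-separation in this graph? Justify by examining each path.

Yes

Enumerating the 3 paths from lam to nu and testing each for blocking by {gamma, phi, rho}:
  1. lam → eps ← nu — eps:collider[blocks] ⇒ blocked
  2. lam → beta → eps ← nu — beta:chain[open]; eps:collider[blocks] ⇒ blocked
  3. lam → phi → nu — phi:chain[blocks] ⇒ blocked
Every path is blocked, so lam and nu are d-separated given {gamma, phi, rho}.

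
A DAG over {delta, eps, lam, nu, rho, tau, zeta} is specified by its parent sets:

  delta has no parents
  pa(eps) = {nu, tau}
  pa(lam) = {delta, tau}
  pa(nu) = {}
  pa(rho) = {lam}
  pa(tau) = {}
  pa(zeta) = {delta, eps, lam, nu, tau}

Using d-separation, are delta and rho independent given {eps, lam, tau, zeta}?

5 paths connect delta and rho; each must be blocked for d-separation to hold:
Path 1: delta → lam → rho
  lam is a chain here and lam is conditioned on, so the path is blocked at lam.
Path 2: delta → zeta ← eps ← tau → lam → rho
  eps is a chain here and eps is conditioned on, so the path is blocked at eps.
Path 3: delta → zeta ← lam → rho
  lam is a fork here and lam is conditioned on, so the path is blocked at lam.
Path 4: delta → zeta ← tau → lam → rho
  tau is a fork here and tau is conditioned on, so the path is blocked at tau.
Path 5: delta → zeta ← nu → eps ← tau → lam → rho
  tau is a fork here and tau is conditioned on, so the path is blocked at tau.
Every path is blocked, so delta and rho are d-separated given {eps, lam, tau, zeta}.

Yes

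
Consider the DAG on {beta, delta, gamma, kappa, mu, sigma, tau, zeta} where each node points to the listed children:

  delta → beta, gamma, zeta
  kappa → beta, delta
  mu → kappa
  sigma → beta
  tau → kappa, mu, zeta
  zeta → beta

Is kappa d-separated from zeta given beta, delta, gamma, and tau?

No

There are 6 undirected paths between kappa and zeta; checking each against the conditioning set {beta, delta, gamma, tau}:
Path 1: kappa ← tau → zeta
  tau is a fork here and tau is conditioned on, so the path is blocked at tau.
Path 2: kappa → beta ← zeta
  beta is a collider and beta is conditioned on, which opens it — no node blocks this path, so it is active.
Path 3: kappa → beta ← delta → zeta
  delta is a fork here and delta is conditioned on, so the path is blocked at delta.
Path 4: kappa → delta → zeta
  delta is a chain here and delta is conditioned on, so the path is blocked at delta.
Path 5: kappa → delta → beta ← zeta
  delta is a chain here and delta is conditioned on, so the path is blocked at delta.
Path 6: kappa ← mu ← tau → zeta
  tau is a fork here and tau is conditioned on, so the path is blocked at tau.
At least one path is unblocked, so d-separation fails.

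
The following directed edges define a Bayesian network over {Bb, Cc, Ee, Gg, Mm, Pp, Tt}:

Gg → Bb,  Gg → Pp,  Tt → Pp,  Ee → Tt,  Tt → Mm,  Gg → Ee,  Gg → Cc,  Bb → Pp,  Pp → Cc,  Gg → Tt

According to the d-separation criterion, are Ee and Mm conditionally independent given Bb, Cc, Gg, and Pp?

We examine all 5 paths between Ee and Mm:
Path 1: Ee → Tt → Mm
  Tt is a chain and Tt is not conditioned on — no node blocks this path, so it is active.
Path 2: Ee ← Gg → Pp ← Tt → Mm
  Gg is a fork here and Gg is conditioned on, so the path is blocked at Gg.
Path 3: Ee ← Gg → Tt → Mm
  Gg is a fork here and Gg is conditioned on, so the path is blocked at Gg.
Path 4: Ee ← Gg → Bb → Pp ← Tt → Mm
  Gg is a fork here and Gg is conditioned on, so the path is blocked at Gg.
Path 5: Ee ← Gg → Cc ← Pp ← Tt → Mm
  Gg is a fork here and Gg is conditioned on, so the path is blocked at Gg.
Since the path Ee → Tt → Mm is active, Ee and Mm are not d-separated given {Bb, Cc, Gg, Pp}.

No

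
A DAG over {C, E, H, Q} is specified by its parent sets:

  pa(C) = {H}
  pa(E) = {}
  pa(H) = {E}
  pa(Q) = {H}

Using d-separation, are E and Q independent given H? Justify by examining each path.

There is one path between E and Q:
  1. E → H → Q — H:chain[blocks] ⇒ blocked
Since every path is blocked, d-separation holds.

Yes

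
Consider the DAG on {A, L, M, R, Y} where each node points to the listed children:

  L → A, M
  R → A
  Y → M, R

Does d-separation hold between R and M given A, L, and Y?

Enumerating the 2 paths from R to M and testing each for blocking by {A, L, Y}:
Path 1: R → A ← L → M
  L is a fork here and L is conditioned on, so the path is blocked at L.
Path 2: R ← Y → M
  Y is a fork here and Y is conditioned on, so the path is blocked at Y.
All paths are blocked; R ⊥ M | {A, L, Y} holds.

Yes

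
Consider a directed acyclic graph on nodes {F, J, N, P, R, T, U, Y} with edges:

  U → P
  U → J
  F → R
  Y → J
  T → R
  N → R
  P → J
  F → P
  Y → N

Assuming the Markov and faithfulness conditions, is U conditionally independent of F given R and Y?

There are 4 undirected paths between U and F; checking each against the conditioning set {R, Y}:
Path 1: U → P → J ← Y → N → R ← F
  J is a collider here and neither J nor any of its descendants is conditioned on, so the collider stays closed — the path is blocked at J.
Path 2: U → P ← F
  P is a collider here and neither P nor any of its descendants is conditioned on, so the collider stays closed — the path is blocked at P.
Path 3: U → J ← P ← F
  J is a collider here and neither J nor any of its descendants is conditioned on, so the collider stays closed — the path is blocked at J.
Path 4: U → J ← Y → N → R ← F
  J is a collider here and neither J nor any of its descendants is conditioned on, so the collider stays closed — the path is blocked at J.
Every path is blocked, so U and F are d-separated given {R, Y}.

Yes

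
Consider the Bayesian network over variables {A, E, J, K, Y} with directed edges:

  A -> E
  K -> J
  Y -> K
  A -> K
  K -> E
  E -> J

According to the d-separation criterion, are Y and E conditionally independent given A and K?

Enumerating the 3 paths from Y to E and testing each for blocking by {A, K}:
  1. Y → K ← A → E — K:collider[open]; A:fork[blocks] ⇒ blocked
  2. Y → K → J ← E — K:chain[blocks]; J:collider[blocks] ⇒ blocked
  3. Y → K → E — K:chain[blocks] ⇒ blocked
Every path is blocked, so Y and E are d-separated given {A, K}.

Yes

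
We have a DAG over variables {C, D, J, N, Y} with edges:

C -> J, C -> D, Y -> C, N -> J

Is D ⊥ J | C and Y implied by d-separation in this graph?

Yes — D and J are d-separated given {C, Y}.

The only undirected path from D to J is:
Path 1: D ← C → J
  C is a fork here and C is conditioned on, so the path is blocked at C.
All paths are blocked; D ⊥ J | {C, Y} holds.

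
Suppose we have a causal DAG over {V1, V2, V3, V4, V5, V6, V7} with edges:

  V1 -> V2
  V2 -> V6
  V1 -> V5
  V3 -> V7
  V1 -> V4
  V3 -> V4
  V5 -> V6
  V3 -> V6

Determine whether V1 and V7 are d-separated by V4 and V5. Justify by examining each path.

No

There are 3 undirected paths between V1 and V7; checking each against the conditioning set {V4, V5}:
Path 1: V1 → V4 ← V3 → V7
  V4 is a collider and V4 is conditioned on, which opens it; V3 is a fork and V3 is not conditioned on — no node blocks this path, so it is active.
Path 2: V1 → V2 → V6 ← V3 → V7
  V6 is a collider here and neither V6 nor any of its descendants is conditioned on, so the collider stays closed — the path is blocked at V6.
Path 3: V1 → V5 → V6 ← V3 → V7
  V5 is a chain here and V5 is conditioned on, so the path is blocked at V5.
Since the path V1 → V4 ← V3 → V7 is active, V1 and V7 are not d-separated given {V4, V5}.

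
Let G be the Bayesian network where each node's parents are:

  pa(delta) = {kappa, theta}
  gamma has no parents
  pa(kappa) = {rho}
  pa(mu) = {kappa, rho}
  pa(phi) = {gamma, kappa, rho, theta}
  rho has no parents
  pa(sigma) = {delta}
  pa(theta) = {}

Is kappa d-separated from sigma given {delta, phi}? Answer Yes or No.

There are 4 undirected paths between kappa and sigma; checking each against the conditioning set {delta, phi}:
Path 1: kappa → phi ← theta → delta → sigma
  delta is a chain here and delta is conditioned on, so the path is blocked at delta.
Path 2: kappa → delta → sigma
  delta is a chain here and delta is conditioned on, so the path is blocked at delta.
Path 3: kappa → mu ← rho → phi ← theta → delta → sigma
  mu is a collider here and neither mu nor any of its descendants is conditioned on, so the collider stays closed — the path is blocked at mu.
Path 4: kappa ← rho → phi ← theta → delta → sigma
  delta is a chain here and delta is conditioned on, so the path is blocked at delta.
Since every path is blocked, d-separation holds.

Yes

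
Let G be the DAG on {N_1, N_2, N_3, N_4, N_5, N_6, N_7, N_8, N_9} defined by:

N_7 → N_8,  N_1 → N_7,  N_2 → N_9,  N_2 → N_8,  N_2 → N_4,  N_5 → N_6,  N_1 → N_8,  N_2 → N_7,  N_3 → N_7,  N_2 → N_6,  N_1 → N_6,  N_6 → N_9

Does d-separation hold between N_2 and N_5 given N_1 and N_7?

There are 6 undirected paths between N_2 and N_5; checking each against the conditioning set {N_1, N_7}:
  1. N_2 → N_6 ← N_5 — N_6:collider[blocks] ⇒ blocked
  2. N_2 → N_7 → N_8 ← N_1 → N_6 ← N_5 — N_7:chain[blocks]; N_8:collider[blocks]; N_1:fork[blocks]; N_6:collider[blocks] ⇒ blocked
  3. N_2 → N_7 ← N_1 → N_6 ← N_5 — N_7:collider[open]; N_1:fork[blocks]; N_6:collider[blocks] ⇒ blocked
  4. N_2 → N_8 ← N_7 ← N_1 → N_6 ← N_5 — N_8:collider[blocks]; N_7:chain[blocks]; N_1:fork[blocks]; N_6:collider[blocks] ⇒ blocked
  5. N_2 → N_8 ← N_1 → N_6 ← N_5 — N_8:collider[blocks]; N_1:fork[blocks]; N_6:collider[blocks] ⇒ blocked
  6. N_2 → N_9 ← N_6 ← N_5 — N_9:collider[blocks]; N_6:chain[open] ⇒ blocked
Every path is blocked, so N_2 and N_5 are d-separated given {N_1, N_7}.

Yes — N_2 and N_5 are d-separated given {N_1, N_7}.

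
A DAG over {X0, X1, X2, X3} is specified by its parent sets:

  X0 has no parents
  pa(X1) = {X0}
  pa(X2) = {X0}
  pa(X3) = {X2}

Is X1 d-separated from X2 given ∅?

No

Only one path connects X1 and X2:
Path 1: X1 ← X0 → X2
  X0 is a fork and X0 is not conditioned on — no node blocks this path, so it is active.
Since the path X1 ← X0 → X2 is active, X1 and X2 are not d-separated given ∅.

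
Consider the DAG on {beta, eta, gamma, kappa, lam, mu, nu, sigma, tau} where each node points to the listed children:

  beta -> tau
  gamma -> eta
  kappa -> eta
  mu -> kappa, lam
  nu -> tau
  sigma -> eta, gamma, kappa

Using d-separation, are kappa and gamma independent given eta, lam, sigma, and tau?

No

There are 4 undirected paths between kappa and gamma; checking each against the conditioning set {eta, lam, sigma, tau}:
Path 1: kappa ← sigma → eta ← gamma
  sigma is a fork here and sigma is conditioned on, so the path is blocked at sigma.
Path 2: kappa ← sigma → gamma
  sigma is a fork here and sigma is conditioned on, so the path is blocked at sigma.
Path 3: kappa → eta ← sigma → gamma
  sigma is a fork here and sigma is conditioned on, so the path is blocked at sigma.
Path 4: kappa → eta ← gamma
  eta is a collider and eta is conditioned on, which opens it — no node blocks this path, so it is active.
Since the path kappa → eta ← gamma is active, kappa and gamma are not d-separated given {eta, lam, sigma, tau}.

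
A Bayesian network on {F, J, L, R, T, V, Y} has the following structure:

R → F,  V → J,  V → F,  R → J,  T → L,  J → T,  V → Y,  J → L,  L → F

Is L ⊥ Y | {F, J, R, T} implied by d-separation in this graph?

No

We examine all 6 paths between L and Y:
  1. L ← J ← V → Y — J:chain[blocks]; V:fork[open] ⇒ blocked
  2. L ← J ← R → F ← V → Y — J:chain[blocks]; R:fork[blocks]; F:collider[open]; V:fork[open] ⇒ blocked
  3. L → F ← V → Y — F:collider[open]; V:fork[open] ⇒ active
  4. L → F ← R → J ← V → Y — F:collider[open]; R:fork[blocks]; J:collider[open]; V:fork[open] ⇒ blocked
  5. L ← T ← J ← V → Y — T:chain[blocks]; J:chain[blocks]; V:fork[open] ⇒ blocked
  6. L ← T ← J ← R → F ← V → Y — T:chain[blocks]; J:chain[blocks]; R:fork[blocks]; F:collider[open]; V:fork[open] ⇒ blocked
At least one path is unblocked, so d-separation fails.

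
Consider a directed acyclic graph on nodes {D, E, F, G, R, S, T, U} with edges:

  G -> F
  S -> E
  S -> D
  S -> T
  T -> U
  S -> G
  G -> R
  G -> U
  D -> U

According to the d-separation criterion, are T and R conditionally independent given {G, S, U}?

Yes

We examine all 4 paths between T and R:
Path 1: T ← S → D → U ← G → R
  S is a fork here and S is conditioned on, so the path is blocked at S.
Path 2: T ← S → G → R
  S is a fork here and S is conditioned on, so the path is blocked at S.
Path 3: T → U ← D ← S → G → R
  S is a fork here and S is conditioned on, so the path is blocked at S.
Path 4: T → U ← G → R
  G is a fork here and G is conditioned on, so the path is blocked at G.
Since every path is blocked, d-separation holds.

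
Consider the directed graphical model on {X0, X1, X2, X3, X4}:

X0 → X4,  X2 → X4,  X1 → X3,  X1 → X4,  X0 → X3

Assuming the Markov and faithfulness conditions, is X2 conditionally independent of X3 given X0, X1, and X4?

Yes

Enumerating the 2 paths from X2 to X3 and testing each for blocking by {X0, X1, X4}:
  1. X2 → X4 ← X1 → X3 — X4:collider[open]; X1:fork[blocks] ⇒ blocked
  2. X2 → X4 ← X0 → X3 — X4:collider[open]; X0:fork[blocks] ⇒ blocked
Since every path is blocked, d-separation holds.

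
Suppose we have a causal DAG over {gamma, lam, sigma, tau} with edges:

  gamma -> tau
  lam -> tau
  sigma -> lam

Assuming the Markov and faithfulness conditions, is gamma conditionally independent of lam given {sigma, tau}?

The only undirected path from gamma to lam is:
  1. gamma → tau ← lam — tau:collider[open] ⇒ active
Because an active path exists, gamma and lam are not d-separated.

No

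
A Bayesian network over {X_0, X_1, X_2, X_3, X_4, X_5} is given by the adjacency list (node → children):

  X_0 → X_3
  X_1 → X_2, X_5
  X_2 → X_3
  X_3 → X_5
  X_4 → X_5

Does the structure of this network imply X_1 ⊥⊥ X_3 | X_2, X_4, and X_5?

No

We examine all 2 paths between X_1 and X_3:
  1. X_1 → X_5 ← X_3 — X_5:collider[open] ⇒ active
  2. X_1 → X_2 → X_3 — X_2:chain[blocks] ⇒ blocked
Since the path X_1 → X_5 ← X_3 is active, X_1 and X_3 are not d-separated given {X_2, X_4, X_5}.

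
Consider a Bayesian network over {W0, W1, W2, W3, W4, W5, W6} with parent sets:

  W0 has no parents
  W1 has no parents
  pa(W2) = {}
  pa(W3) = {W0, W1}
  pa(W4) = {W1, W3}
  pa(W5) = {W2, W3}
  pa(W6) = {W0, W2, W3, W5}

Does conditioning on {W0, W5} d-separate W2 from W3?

No — W2 and W3 are not d-separated given {W0, W5}.

There are 6 undirected paths between W2 and W3; checking each against the conditioning set {W0, W5}:
  1. W2 → W5 → W6 ← W0 → W3 — W5:chain[blocks]; W6:collider[blocks]; W0:fork[blocks] ⇒ blocked
  2. W2 → W5 → W6 ← W3 — W5:chain[blocks]; W6:collider[blocks] ⇒ blocked
  3. W2 → W5 ← W3 — W5:collider[open] ⇒ active
  4. W2 → W6 ← W5 ← W3 — W6:collider[blocks]; W5:chain[blocks] ⇒ blocked
  5. W2 → W6 ← W0 → W3 — W6:collider[blocks]; W0:fork[blocks] ⇒ blocked
  6. W2 → W6 ← W3 — W6:collider[blocks] ⇒ blocked
Because an active path exists, W2 and W3 are not d-separated.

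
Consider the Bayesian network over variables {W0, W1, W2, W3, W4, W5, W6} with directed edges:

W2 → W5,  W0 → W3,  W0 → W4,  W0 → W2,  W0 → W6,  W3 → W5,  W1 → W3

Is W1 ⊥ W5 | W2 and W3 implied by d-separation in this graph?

Enumerating the 2 paths from W1 to W5 and testing each for blocking by {W2, W3}:
  1. W1 → W3 ← W0 → W2 → W5 — W3:collider[open]; W0:fork[open]; W2:chain[blocks] ⇒ blocked
  2. W1 → W3 → W5 — W3:chain[blocks] ⇒ blocked
Since every path is blocked, d-separation holds.

Yes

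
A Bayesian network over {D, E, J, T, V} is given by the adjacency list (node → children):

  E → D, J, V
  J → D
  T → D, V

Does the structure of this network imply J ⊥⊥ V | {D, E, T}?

There are 4 undirected paths between J and V; checking each against the conditioning set {D, E, T}:
Path 1: J ← E → V
  E is a fork here and E is conditioned on, so the path is blocked at E.
Path 2: J ← E → D ← T → V
  E is a fork here and E is conditioned on, so the path is blocked at E.
Path 3: J → D ← T → V
  T is a fork here and T is conditioned on, so the path is blocked at T.
Path 4: J → D ← E → V
  E is a fork here and E is conditioned on, so the path is blocked at E.
All paths are blocked; J ⊥ V | {D, E, T} holds.

Yes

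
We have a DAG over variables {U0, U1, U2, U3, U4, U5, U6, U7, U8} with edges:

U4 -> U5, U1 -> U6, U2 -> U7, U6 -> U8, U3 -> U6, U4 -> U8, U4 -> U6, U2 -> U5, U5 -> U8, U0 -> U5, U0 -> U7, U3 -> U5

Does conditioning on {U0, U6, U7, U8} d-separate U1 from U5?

No

Enumerating the 5 paths from U1 to U5 and testing each for blocking by {U0, U6, U7, U8}:
Path 1: U1 → U6 → U8 ← U4 → U5
  U6 is a chain here and U6 is conditioned on, so the path is blocked at U6.
Path 2: U1 → U6 → U8 ← U5
  U6 is a chain here and U6 is conditioned on, so the path is blocked at U6.
Path 3: U1 → U6 ← U4 → U8 ← U5
  U6 is a collider and U6 is conditioned on, which opens it; U4 is a fork and U4 is not conditioned on; U8 is a collider and U8 is conditioned on, which opens it — no node blocks this path, so it is active.
Path 4: U1 → U6 ← U4 → U5
  U6 is a collider and U6 is conditioned on, which opens it; U4 is a fork and U4 is not conditioned on — no node blocks this path, so it is active.
Path 5: U1 → U6 ← U3 → U5
  U6 is a collider and U6 is conditioned on, which opens it; U3 is a fork and U3 is not conditioned on — no node blocks this path, so it is active.
Because an active path exists, U1 and U5 are not d-separated.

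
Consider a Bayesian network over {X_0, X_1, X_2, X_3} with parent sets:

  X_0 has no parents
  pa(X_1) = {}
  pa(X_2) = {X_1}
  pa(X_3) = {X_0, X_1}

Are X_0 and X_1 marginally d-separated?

Yes

Only one path connects X_0 and X_1:
  1. X_0 → X_3 ← X_1 — X_3:collider[blocks] ⇒ blocked
All paths are blocked; X_0 ⊥ X_1 | ∅ holds.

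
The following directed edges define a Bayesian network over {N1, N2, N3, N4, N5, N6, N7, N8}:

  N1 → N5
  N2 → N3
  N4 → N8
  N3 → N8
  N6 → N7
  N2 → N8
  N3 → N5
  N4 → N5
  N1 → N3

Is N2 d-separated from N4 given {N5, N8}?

There are 6 undirected paths between N2 and N4; checking each against the conditioning set {N5, N8}:
  1. N2 → N3 → N5 ← N4 — N3:chain[open]; N5:collider[open] ⇒ active
  2. N2 → N3 ← N1 → N5 ← N4 — N3:collider[open]; N1:fork[open]; N5:collider[open] ⇒ active
  3. N2 → N3 → N8 ← N4 — N3:chain[open]; N8:collider[open] ⇒ active
  4. N2 → N8 ← N3 → N5 ← N4 — N8:collider[open]; N3:fork[open]; N5:collider[open] ⇒ active
  5. N2 → N8 ← N3 ← N1 → N5 ← N4 — N8:collider[open]; N3:chain[open]; N1:fork[open]; N5:collider[open] ⇒ active
  6. N2 → N8 ← N4 — N8:collider[open] ⇒ active
Because an active path exists, N2 and N4 are not d-separated.

No — N2 and N4 are not d-separated given {N5, N8}.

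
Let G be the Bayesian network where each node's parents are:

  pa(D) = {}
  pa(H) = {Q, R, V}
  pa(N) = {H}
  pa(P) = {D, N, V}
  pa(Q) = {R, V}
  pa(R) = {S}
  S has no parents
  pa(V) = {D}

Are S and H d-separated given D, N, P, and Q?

We examine all 5 paths between S and H:
Path 1: S → R → Q ← V → P ← N ← H
  N is a chain here and N is conditioned on, so the path is blocked at N.
Path 2: S → R → Q ← V → H
  R is a chain and R is not conditioned on; Q is a collider and Q is conditioned on, which opens it; V is a fork and V is not conditioned on — no node blocks this path, so it is active.
Path 3: S → R → Q ← V ← D → P ← N ← H
  D is a fork here and D is conditioned on, so the path is blocked at D.
Path 4: S → R → Q → H
  Q is a chain here and Q is conditioned on, so the path is blocked at Q.
Path 5: S → R → H
  R is a chain and R is not conditioned on — no node blocks this path, so it is active.
Since the path S → R → Q ← V → H is active, S and H are not d-separated given {D, N, P, Q}.

No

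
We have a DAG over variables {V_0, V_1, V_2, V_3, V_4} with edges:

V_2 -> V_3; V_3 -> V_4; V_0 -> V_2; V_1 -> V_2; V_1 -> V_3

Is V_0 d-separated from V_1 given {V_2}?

No — V_0 and V_1 are not d-separated given {V_2}.

Enumerating the 2 paths from V_0 to V_1 and testing each for blocking by {V_2}:
Path 1: V_0 → V_2 ← V_1
  V_2 is a collider and V_2 is conditioned on, which opens it — no node blocks this path, so it is active.
Path 2: V_0 → V_2 → V_3 ← V_1
  V_2 is a chain here and V_2 is conditioned on, so the path is blocked at V_2.
Because an active path exists, V_0 and V_1 are not d-separated.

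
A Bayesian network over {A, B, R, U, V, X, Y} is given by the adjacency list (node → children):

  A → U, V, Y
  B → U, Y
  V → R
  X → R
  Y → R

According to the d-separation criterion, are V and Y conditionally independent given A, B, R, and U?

No

Enumerating the 3 paths from V to Y and testing each for blocking by {A, B, R, U}:
  1. V ← A → Y — A:fork[blocks] ⇒ blocked
  2. V ← A → U ← B → Y — A:fork[blocks]; U:collider[open]; B:fork[blocks] ⇒ blocked
  3. V → R ← Y — R:collider[open] ⇒ active
At least one path is unblocked, so d-separation fails.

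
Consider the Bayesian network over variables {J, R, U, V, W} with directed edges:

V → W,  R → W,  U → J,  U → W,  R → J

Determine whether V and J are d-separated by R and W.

2 paths connect V and J; each must be blocked for d-separation to hold:
Path 1: V → W ← R → J
  R is a fork here and R is conditioned on, so the path is blocked at R.
Path 2: V → W ← U → J
  W is a collider and W is conditioned on, which opens it; U is a fork and U is not conditioned on — no node blocks this path, so it is active.
Since the path V → W ← U → J is active, V and J are not d-separated given {R, W}.

No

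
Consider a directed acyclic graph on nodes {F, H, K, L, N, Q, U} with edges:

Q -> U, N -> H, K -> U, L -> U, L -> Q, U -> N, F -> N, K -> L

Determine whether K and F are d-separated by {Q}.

Enumerating the 3 paths from K to F and testing each for blocking by {Q}:
  1. K → U → N ← F — U:chain[open]; N:collider[blocks] ⇒ blocked
  2. K → L → Q → U → N ← F — L:chain[open]; Q:chain[blocks]; U:chain[open]; N:collider[blocks] ⇒ blocked
  3. K → L → U → N ← F — L:chain[open]; U:chain[open]; N:collider[blocks] ⇒ blocked
Since every path is blocked, d-separation holds.

Yes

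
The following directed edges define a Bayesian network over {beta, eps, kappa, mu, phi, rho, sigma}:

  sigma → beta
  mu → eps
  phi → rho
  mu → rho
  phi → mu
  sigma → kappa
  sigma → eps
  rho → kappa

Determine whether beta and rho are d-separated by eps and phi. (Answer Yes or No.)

Enumerating the 3 paths from beta to rho and testing each for blocking by {eps, phi}:
  1. beta ← sigma → kappa ← rho — sigma:fork[open]; kappa:collider[blocks] ⇒ blocked
  2. beta ← sigma → eps ← mu → rho — sigma:fork[open]; eps:collider[open]; mu:fork[open] ⇒ active
  3. beta ← sigma → eps ← mu ← phi → rho — sigma:fork[open]; eps:collider[open]; mu:chain[open]; phi:fork[blocks] ⇒ blocked
At least one path is unblocked, so d-separation fails.

No — beta and rho are not d-separated given {eps, phi}.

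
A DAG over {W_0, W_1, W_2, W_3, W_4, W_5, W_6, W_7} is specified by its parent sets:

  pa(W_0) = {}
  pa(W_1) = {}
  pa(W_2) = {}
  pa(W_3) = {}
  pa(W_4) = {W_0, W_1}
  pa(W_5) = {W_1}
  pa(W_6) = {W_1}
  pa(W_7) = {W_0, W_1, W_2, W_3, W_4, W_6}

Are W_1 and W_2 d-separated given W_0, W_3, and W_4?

Yes — W_1 and W_2 are d-separated given {W_0, W_3, W_4}.

We examine all 4 paths between W_1 and W_2:
  1. W_1 → W_6 → W_7 ← W_2 — W_6:chain[open]; W_7:collider[blocks] ⇒ blocked
  2. W_1 → W_7 ← W_2 — W_7:collider[blocks] ⇒ blocked
  3. W_1 → W_4 ← W_0 → W_7 ← W_2 — W_4:collider[open]; W_0:fork[blocks]; W_7:collider[blocks] ⇒ blocked
  4. W_1 → W_4 → W_7 ← W_2 — W_4:chain[blocks]; W_7:collider[blocks] ⇒ blocked
Since every path is blocked, d-separation holds.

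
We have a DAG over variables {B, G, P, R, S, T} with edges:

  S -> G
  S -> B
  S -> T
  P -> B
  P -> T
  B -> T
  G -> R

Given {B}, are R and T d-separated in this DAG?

3 paths connect R and T; each must be blocked for d-separation to hold:
Path 1: R ← G ← S → B → T
  B is a chain here and B is conditioned on, so the path is blocked at B.
Path 2: R ← G ← S → B ← P → T
  G is a chain and G is not conditioned on; S is a fork and S is not conditioned on; B is a collider and B is conditioned on, which opens it; P is a fork and P is not conditioned on — no node blocks this path, so it is active.
Path 3: R ← G ← S → T
  G is a chain and G is not conditioned on; S is a fork and S is not conditioned on — no node blocks this path, so it is active.
At least one path is unblocked, so d-separation fails.

No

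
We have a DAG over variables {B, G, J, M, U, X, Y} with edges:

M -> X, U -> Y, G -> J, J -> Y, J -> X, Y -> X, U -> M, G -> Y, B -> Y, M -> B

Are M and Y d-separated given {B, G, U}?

Enumerating the 5 paths from M to Y and testing each for blocking by {B, G, U}:
Path 1: M ← U → Y
  U is a fork here and U is conditioned on, so the path is blocked at U.
Path 2: M → X ← J ← G → Y
  X is a collider here and neither X nor any of its descendants is conditioned on, so the collider stays closed — the path is blocked at X.
Path 3: M → X ← J → Y
  X is a collider here and neither X nor any of its descendants is conditioned on, so the collider stays closed — the path is blocked at X.
Path 4: M → X ← Y
  X is a collider here and neither X nor any of its descendants is conditioned on, so the collider stays closed — the path is blocked at X.
Path 5: M → B → Y
  B is a chain here and B is conditioned on, so the path is blocked at B.
All paths are blocked; M ⊥ Y | {B, G, U} holds.

Yes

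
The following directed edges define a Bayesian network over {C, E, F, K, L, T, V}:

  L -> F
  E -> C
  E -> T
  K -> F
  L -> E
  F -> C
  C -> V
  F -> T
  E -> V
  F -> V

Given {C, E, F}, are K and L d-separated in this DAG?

No — K and L are not d-separated given {C, E, F}.

6 paths connect K and L; each must be blocked for d-separation to hold:
Path 1: K → F → C → V ← E ← L
  F is a chain here and F is conditioned on, so the path is blocked at F.
Path 2: K → F → C ← E ← L
  F is a chain here and F is conditioned on, so the path is blocked at F.
Path 3: K → F → T ← E ← L
  F is a chain here and F is conditioned on, so the path is blocked at F.
Path 4: K → F → V ← C ← E ← L
  F is a chain here and F is conditioned on, so the path is blocked at F.
Path 5: K → F → V ← E ← L
  F is a chain here and F is conditioned on, so the path is blocked at F.
Path 6: K → F ← L
  F is a collider and F is conditioned on, which opens it — no node blocks this path, so it is active.
Because an active path exists, K and L are not d-separated.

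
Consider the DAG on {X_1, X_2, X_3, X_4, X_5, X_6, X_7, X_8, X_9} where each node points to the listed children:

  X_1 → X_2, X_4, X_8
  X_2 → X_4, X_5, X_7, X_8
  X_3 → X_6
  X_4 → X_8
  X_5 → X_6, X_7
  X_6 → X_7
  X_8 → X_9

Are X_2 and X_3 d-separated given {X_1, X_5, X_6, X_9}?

4 paths connect X_2 and X_3; each must be blocked for d-separation to hold:
  1. X_2 → X_5 → X_6 ← X_3 — X_5:chain[blocks]; X_6:collider[open] ⇒ blocked
  2. X_2 → X_5 → X_7 ← X_6 ← X_3 — X_5:chain[blocks]; X_7:collider[blocks]; X_6:chain[blocks] ⇒ blocked
  3. X_2 → X_7 ← X_5 → X_6 ← X_3 — X_7:collider[blocks]; X_5:fork[blocks]; X_6:collider[open] ⇒ blocked
  4. X_2 → X_7 ← X_6 ← X_3 — X_7:collider[blocks]; X_6:chain[blocks] ⇒ blocked
Every path is blocked, so X_2 and X_3 are d-separated given {X_1, X_5, X_6, X_9}.

Yes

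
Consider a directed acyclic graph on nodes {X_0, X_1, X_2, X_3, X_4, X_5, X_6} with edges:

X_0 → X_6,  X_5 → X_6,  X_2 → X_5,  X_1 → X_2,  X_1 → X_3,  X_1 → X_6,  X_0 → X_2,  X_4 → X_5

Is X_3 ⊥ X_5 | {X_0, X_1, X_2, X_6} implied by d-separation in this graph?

4 paths connect X_3 and X_5; each must be blocked for d-separation to hold:
Path 1: X_3 ← X_1 → X_6 ← X_0 → X_2 → X_5
  X_1 is a fork here and X_1 is conditioned on, so the path is blocked at X_1.
Path 2: X_3 ← X_1 → X_6 ← X_5
  X_1 is a fork here and X_1 is conditioned on, so the path is blocked at X_1.
Path 3: X_3 ← X_1 → X_2 ← X_0 → X_6 ← X_5
  X_1 is a fork here and X_1 is conditioned on, so the path is blocked at X_1.
Path 4: X_3 ← X_1 → X_2 → X_5
  X_1 is a fork here and X_1 is conditioned on, so the path is blocked at X_1.
All paths are blocked; X_3 ⊥ X_5 | {X_0, X_1, X_2, X_6} holds.

Yes — X_3 and X_5 are d-separated given {X_0, X_1, X_2, X_6}.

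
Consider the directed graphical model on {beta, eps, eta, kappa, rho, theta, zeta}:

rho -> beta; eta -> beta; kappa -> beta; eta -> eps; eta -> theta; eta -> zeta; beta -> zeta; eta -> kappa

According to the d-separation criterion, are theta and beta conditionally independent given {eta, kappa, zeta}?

We examine all 3 paths between theta and beta:
  1. theta ← eta → beta — eta:fork[blocks] ⇒ blocked
  2. theta ← eta → zeta ← beta — eta:fork[blocks]; zeta:collider[open] ⇒ blocked
  3. theta ← eta → kappa → beta — eta:fork[blocks]; kappa:chain[blocks] ⇒ blocked
Since every path is blocked, d-separation holds.

Yes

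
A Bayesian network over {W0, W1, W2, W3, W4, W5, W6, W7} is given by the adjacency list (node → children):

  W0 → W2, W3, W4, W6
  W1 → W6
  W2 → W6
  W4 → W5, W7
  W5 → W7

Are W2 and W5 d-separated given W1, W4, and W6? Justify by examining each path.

There are 4 undirected paths between W2 and W5; checking each against the conditioning set {W1, W4, W6}:
Path 1: W2 → W6 ← W0 → W4 → W5
  W4 is a chain here and W4 is conditioned on, so the path is blocked at W4.
Path 2: W2 → W6 ← W0 → W4 → W7 ← W5
  W4 is a chain here and W4 is conditioned on, so the path is blocked at W4.
Path 3: W2 ← W0 → W4 → W5
  W4 is a chain here and W4 is conditioned on, so the path is blocked at W4.
Path 4: W2 ← W0 → W4 → W7 ← W5
  W4 is a chain here and W4 is conditioned on, so the path is blocked at W4.
Every path is blocked, so W2 and W5 are d-separated given {W1, W4, W6}.

Yes — W2 and W5 are d-separated given {W1, W4, W6}.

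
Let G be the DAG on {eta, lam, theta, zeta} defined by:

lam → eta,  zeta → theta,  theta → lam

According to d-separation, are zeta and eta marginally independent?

The only undirected path from zeta to eta is:
Path 1: zeta → theta → lam → eta
  theta is a chain and theta is not conditioned on; lam is a chain and lam is not conditioned on — no node blocks this path, so it is active.
At least one path is unblocked, so d-separation fails.

No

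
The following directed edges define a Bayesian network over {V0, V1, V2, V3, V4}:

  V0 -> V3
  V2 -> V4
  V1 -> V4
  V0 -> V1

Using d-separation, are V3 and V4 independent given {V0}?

Yes

There is one path between V3 and V4:
  1. V3 ← V0 → V1 → V4 — V0:fork[blocks]; V1:chain[open] ⇒ blocked
All paths are blocked; V3 ⊥ V4 | {V0} holds.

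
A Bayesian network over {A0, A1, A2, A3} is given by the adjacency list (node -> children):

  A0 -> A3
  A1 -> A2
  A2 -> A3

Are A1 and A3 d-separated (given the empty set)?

No

Only one path connects A1 and A3:
Path 1: A1 → A2 → A3
  A2 is a chain and A2 is not conditioned on — no node blocks this path, so it is active.
Because an active path exists, A1 and A3 are not d-separated.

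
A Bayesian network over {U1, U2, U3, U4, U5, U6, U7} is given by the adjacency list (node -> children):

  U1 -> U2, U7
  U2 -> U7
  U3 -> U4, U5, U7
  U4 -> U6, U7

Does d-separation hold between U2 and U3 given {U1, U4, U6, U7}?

We examine all 4 paths between U2 and U3:
Path 1: U2 ← U1 → U7 ← U4 ← U3
  U1 is a fork here and U1 is conditioned on, so the path is blocked at U1.
Path 2: U2 ← U1 → U7 ← U3
  U1 is a fork here and U1 is conditioned on, so the path is blocked at U1.
Path 3: U2 → U7 ← U4 ← U3
  U4 is a chain here and U4 is conditioned on, so the path is blocked at U4.
Path 4: U2 → U7 ← U3
  U7 is a collider and U7 is conditioned on, which opens it — no node blocks this path, so it is active.
Because an active path exists, U2 and U3 are not d-separated.

No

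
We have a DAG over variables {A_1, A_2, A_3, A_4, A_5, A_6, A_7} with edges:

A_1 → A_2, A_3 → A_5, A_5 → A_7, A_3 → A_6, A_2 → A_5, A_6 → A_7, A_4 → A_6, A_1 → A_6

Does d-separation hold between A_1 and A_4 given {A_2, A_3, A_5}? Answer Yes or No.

There are 3 undirected paths between A_1 and A_4; checking each against the conditioning set {A_2, A_3, A_5}:
Path 1: A_1 → A_6 ← A_4
  A_6 is a collider here and neither A_6 nor any of its descendants is conditioned on, so the collider stays closed — the path is blocked at A_6.
Path 2: A_1 → A_2 → A_5 → A_7 ← A_6 ← A_4
  A_2 is a chain here and A_2 is conditioned on, so the path is blocked at A_2.
Path 3: A_1 → A_2 → A_5 ← A_3 → A_6 ← A_4
  A_2 is a chain here and A_2 is conditioned on, so the path is blocked at A_2.
All paths are blocked; A_1 ⊥ A_4 | {A_2, A_3, A_5} holds.

Yes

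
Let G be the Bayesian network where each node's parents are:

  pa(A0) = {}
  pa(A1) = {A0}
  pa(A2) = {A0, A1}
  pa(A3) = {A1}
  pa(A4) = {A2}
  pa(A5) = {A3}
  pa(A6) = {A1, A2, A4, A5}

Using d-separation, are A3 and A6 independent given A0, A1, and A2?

6 paths connect A3 and A6; each must be blocked for d-separation to hold:
  1. A3 → A5 → A6 — A5:chain[open] ⇒ active
  2. A3 ← A1 ← A0 → A2 → A6 — A1:chain[blocks]; A0:fork[blocks]; A2:chain[blocks] ⇒ blocked
  3. A3 ← A1 ← A0 → A2 → A4 → A6 — A1:chain[blocks]; A0:fork[blocks]; A2:chain[blocks]; A4:chain[open] ⇒ blocked
  4. A3 ← A1 → A2 → A6 — A1:fork[blocks]; A2:chain[blocks] ⇒ blocked
  5. A3 ← A1 → A2 → A4 → A6 — A1:fork[blocks]; A2:chain[blocks]; A4:chain[open] ⇒ blocked
  6. A3 ← A1 → A6 — A1:fork[blocks] ⇒ blocked
Since the path A3 → A5 → A6 is active, A3 and A6 are not d-separated given {A0, A1, A2}.

No — A3 and A6 are not d-separated given {A0, A1, A2}.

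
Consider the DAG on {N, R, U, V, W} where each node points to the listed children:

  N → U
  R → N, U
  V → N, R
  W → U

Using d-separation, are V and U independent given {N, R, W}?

Yes

Enumerating the 4 paths from V to U and testing each for blocking by {N, R, W}:
Path 1: V → N → U
  N is a chain here and N is conditioned on, so the path is blocked at N.
Path 2: V → N ← R → U
  R is a fork here and R is conditioned on, so the path is blocked at R.
Path 3: V → R → U
  R is a chain here and R is conditioned on, so the path is blocked at R.
Path 4: V → R → N → U
  R is a chain here and R is conditioned on, so the path is blocked at R.
All paths are blocked; V ⊥ U | {N, R, W} holds.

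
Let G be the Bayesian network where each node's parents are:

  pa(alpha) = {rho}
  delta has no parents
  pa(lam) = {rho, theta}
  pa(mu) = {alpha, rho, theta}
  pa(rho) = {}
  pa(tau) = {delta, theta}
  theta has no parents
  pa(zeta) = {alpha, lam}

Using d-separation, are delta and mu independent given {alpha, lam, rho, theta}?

There are 5 undirected paths between delta and mu; checking each against the conditioning set {alpha, lam, rho, theta}:
  1. delta → tau ← theta → lam ← rho → mu — tau:collider[blocks]; theta:fork[blocks]; lam:collider[open]; rho:fork[blocks] ⇒ blocked
  2. delta → tau ← theta → lam ← rho → alpha → mu — tau:collider[blocks]; theta:fork[blocks]; lam:collider[open]; rho:fork[blocks]; alpha:chain[blocks] ⇒ blocked
  3. delta → tau ← theta → lam → zeta ← alpha ← rho → mu — tau:collider[blocks]; theta:fork[blocks]; lam:chain[blocks]; zeta:collider[blocks]; alpha:chain[blocks]; rho:fork[blocks] ⇒ blocked
  4. delta → tau ← theta → lam → zeta ← alpha → mu — tau:collider[blocks]; theta:fork[blocks]; lam:chain[blocks]; zeta:collider[blocks]; alpha:fork[blocks] ⇒ blocked
  5. delta → tau ← theta → mu — tau:collider[blocks]; theta:fork[blocks] ⇒ blocked
Every path is blocked, so delta and mu are d-separated given {alpha, lam, rho, theta}.

Yes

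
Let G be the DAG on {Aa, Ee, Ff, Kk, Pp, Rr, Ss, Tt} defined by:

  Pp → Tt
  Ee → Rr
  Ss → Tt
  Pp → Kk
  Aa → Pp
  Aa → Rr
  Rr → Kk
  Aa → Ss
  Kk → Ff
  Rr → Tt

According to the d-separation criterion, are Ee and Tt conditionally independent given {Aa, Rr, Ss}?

Yes

We examine all 5 paths between Ee and Tt:
  1. Ee → Rr ← Aa → Ss → Tt — Rr:collider[open]; Aa:fork[blocks]; Ss:chain[blocks] ⇒ blocked
  2. Ee → Rr ← Aa → Pp → Tt — Rr:collider[open]; Aa:fork[blocks]; Pp:chain[open] ⇒ blocked
  3. Ee → Rr → Tt — Rr:chain[blocks] ⇒ blocked
  4. Ee → Rr → Kk ← Pp ← Aa → Ss → Tt — Rr:chain[blocks]; Kk:collider[blocks]; Pp:chain[open]; Aa:fork[blocks]; Ss:chain[blocks] ⇒ blocked
  5. Ee → Rr → Kk ← Pp → Tt — Rr:chain[blocks]; Kk:collider[blocks]; Pp:fork[open] ⇒ blocked
Every path is blocked, so Ee and Tt are d-separated given {Aa, Rr, Ss}.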